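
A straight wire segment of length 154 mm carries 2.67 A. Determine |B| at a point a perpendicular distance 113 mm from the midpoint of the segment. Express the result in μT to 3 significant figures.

For a finite straight segment, B = (μ₀I/4πd)(sinθ₁ + sinθ₂), where θ₁, θ₂ are the angles from the perpendicular to each end.
The perpendicular from the point meets the wire at its midpoint, so each end is L/2 = 0.077 m away along the wire.
sinθ₁ = 0.077/√(0.077²+0.113²) = 0.5631; sinθ₂ = 0.077/√(0.077²+0.113²) = 0.5631.
B = (4π×10⁻⁷ × 2.67) / (4π × 0.113) × (0.5631 + 0.5631) = 2.66×10⁻⁶ T.

B ≈ 2.66 μT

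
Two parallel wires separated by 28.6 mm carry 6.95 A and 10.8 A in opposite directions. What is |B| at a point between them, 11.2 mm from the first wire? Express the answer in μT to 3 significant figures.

Each long wire gives B = μ₀I/(2πd). Distances are d₁ = 0.0112 m and d₂ = 0.0174 m.
B₁ = 1.24×10⁻⁴ T, B₂ = 1.24×10⁻⁴ T.
Between antiparallel currents both contributions point the same way, so they add. B = B₁ + B₂ = 1.24×10⁻⁴ + 1.24×10⁻⁴ = 2.48×10⁻⁴ T.

B ≈ 248 μT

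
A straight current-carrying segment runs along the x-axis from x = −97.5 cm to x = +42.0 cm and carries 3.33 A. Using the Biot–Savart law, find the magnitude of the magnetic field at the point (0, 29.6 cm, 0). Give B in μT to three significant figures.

For a finite straight segment, B = (μ₀I/4πd)(sinθ₁ + sinθ₂), where θ₁, θ₂ are the angles from the perpendicular to each end.
The perpendicular distance is d = 0.296 m; the end-offsets along the wire are a = 0.975 m and b = 0.42 m.
sinθ₁ = 0.975/√(0.975²+0.296²) = 0.9569; sinθ₂ = 0.42/√(0.42²+0.296²) = 0.8174.
B = (4π×10⁻⁷ × 3.33) / (4π × 0.296) × (0.9569 + 0.8174) = 2.00×10⁻⁶ T.

B ≈ 2.00 μT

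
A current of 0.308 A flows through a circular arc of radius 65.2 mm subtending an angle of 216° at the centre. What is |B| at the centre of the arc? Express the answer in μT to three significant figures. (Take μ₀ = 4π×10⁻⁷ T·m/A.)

The Biot–Savart field of a circular arc at its centre is B = μ₀Iφ/(4πR), with φ = 3.77 rad.
B = (4π×10⁻⁷ × 0.308 × 3.77) / (4π × 0.0652) = 1.78×10⁻⁶ T.

B ≈ 1.78 μT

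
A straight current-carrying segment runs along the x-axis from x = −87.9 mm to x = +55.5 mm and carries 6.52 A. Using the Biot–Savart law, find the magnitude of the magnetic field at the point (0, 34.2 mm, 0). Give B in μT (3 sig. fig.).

B ≈ 34.0 μT

For a finite straight segment, B = (μ₀I/4πd)(sinθ₁ + sinθ₂), where θ₁, θ₂ are the angles from the perpendicular to each end.
The perpendicular distance is d = 0.0342 m; the end-offsets along the wire are a = 0.0879 m and b = 0.0555 m.
sinθ₁ = 0.0879/√(0.0879²+0.0342²) = 0.9319; sinθ₂ = 0.0555/√(0.0555²+0.0342²) = 0.8513.
B = (4π×10⁻⁷ × 6.52) / (4π × 0.0342) × (0.9319 + 0.8513) = 3.40×10⁻⁵ T.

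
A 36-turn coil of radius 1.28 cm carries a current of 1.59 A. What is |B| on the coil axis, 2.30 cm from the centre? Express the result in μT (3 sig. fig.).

B ≈ 323 μT

For an N-turn flat coil, B = Nμ₀IR²/[2(R²+z²)^(3/2)] with R = 0.0128 m, z = 0.023 m.
B = 36 × 8.98×10⁻⁶ T = 3.23×10⁻⁴ T.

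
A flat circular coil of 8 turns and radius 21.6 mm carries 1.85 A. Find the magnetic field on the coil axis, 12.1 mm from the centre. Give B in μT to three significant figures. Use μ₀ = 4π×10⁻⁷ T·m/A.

B ≈ 286 μT

For an N-turn flat coil, B = Nμ₀IR²/[2(R²+z²)^(3/2)] with R = 0.0216 m, z = 0.0121 m.
B = 8 × 3.57×10⁻⁵ T = 2.86×10⁻⁴ T.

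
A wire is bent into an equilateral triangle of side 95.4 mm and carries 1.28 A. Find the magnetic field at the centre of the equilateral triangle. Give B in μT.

Each side is a finite straight segment at perpendicular distance d = a/(2 tan(π/3)) = 0.02754 m from the centre, with end-angles ±π/3.
One side contributes B₁ = (μ₀I/4πd)·2 sin(π/3) = 8.05×10⁻⁶ T.
All 3 sides add in the same direction: B = 3 × 8.05×10⁻⁶ = 2.42×10⁻⁵ T.

B ≈ 24.2 μT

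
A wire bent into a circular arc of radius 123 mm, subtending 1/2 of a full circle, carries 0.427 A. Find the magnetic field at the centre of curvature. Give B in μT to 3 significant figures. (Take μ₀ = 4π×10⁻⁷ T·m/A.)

The Biot–Savart field of a circular arc at its centre is B = μ₀Iφ/(4πR), with φ = 3.142 rad.
B = (4π×10⁻⁷ × 0.427 × 3.142) / (4π × 0.123) = 1.09×10⁻⁶ T.

B ≈ 1.09 μT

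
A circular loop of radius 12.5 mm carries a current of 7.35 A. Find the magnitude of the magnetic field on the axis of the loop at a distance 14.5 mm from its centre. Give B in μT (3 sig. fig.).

B ≈ 103 μT

On the axis of a circular loop, B = μ₀IR² / [2(R²+z²)^(3/2)].
R² + z² = (0.0125)² + (0.0145)² = 0.0003665 m², and (R²+z²)^(3/2) = 7.02×10⁻⁶ m³.
B = (4π×10⁻⁷ × 7.35 × 0.0001563) / (2 × 7.02×10⁻⁶) = 1.03×10⁻⁴ T.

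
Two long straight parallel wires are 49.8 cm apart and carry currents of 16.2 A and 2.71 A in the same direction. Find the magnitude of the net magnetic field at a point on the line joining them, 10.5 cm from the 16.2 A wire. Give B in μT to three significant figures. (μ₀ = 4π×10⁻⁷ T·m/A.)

B ≈ 29.5 μT

Each long wire gives B = μ₀I/(2πd). Distances are d₁ = 0.105 m and d₂ = 0.393 m.
B₁ = 3.09×10⁻⁵ T, B₂ = 1.38×10⁻⁶ T.
Between parallel currents the two contributions point in opposite directions, so they subtract. B = |B₁ − B₂| = |3.09×10⁻⁵ − 1.38×10⁻⁶| = 2.95×10⁻⁵ T.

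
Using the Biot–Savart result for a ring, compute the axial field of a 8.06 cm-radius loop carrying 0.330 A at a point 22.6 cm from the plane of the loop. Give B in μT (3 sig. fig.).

B ≈ 0.0975 μT

On the axis of a circular loop, B = μ₀IR² / [2(R²+z²)^(3/2)].
R² + z² = (0.0806)² + (0.226)² = 0.05757 m², and (R²+z²)^(3/2) = 1.38×10⁻² m³.
B = (4π×10⁻⁷ × 0.330 × 0.006496) / (2 × 1.38×10⁻²) = 9.75×10⁻⁸ T.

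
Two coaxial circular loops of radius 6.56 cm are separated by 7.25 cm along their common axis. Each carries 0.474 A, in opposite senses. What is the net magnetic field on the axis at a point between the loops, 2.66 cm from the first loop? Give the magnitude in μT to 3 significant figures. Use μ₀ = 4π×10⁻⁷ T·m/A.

Each loop contributes B = μ₀IR²/[2(R²+z²)^(3/2)] on the axis, with z measured from that loop.
Loop 1 (z = 0.0266 m): B₁ = 3.61×10⁻⁶ T. Loop 2 (z = 0.0459 m): B₂ = 2.50×10⁻⁶ T.
The fields oppose: B = |B₁ − B₂| = 1.12×10⁻⁶ T.

B ≈ 1.12 μT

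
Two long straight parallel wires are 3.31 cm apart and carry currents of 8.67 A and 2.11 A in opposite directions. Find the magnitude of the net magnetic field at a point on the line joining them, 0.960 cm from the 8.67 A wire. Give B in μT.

Each long wire gives B = μ₀I/(2πd). Distances are d₁ = 0.0096 m and d₂ = 0.0235 m.
B₁ = 1.81×10⁻⁴ T, B₂ = 1.80×10⁻⁵ T.
Between antiparallel currents both contributions point the same way, so they add. B = B₁ + B₂ = 1.81×10⁻⁴ + 1.80×10⁻⁵ = 1.99×10⁻⁴ T.

B ≈ 199 μT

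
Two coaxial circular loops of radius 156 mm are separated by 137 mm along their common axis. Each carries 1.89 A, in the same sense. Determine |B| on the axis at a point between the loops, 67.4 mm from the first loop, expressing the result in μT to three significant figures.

Each loop contributes B = μ₀IR²/[2(R²+z²)^(3/2)] on the axis, with z measured from that loop.
Loop 1 (z = 0.0674 m): B₁ = 5.89×10⁻⁶ T. Loop 2 (z = 0.0696 m): B₂ = 5.80×10⁻⁶ T.
The fields add: B = B₁ + B₂ = 1.17×10⁻⁵ T.

B ≈ 11.7 μT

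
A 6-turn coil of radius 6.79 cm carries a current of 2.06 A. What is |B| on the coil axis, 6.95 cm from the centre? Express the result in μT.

For an N-turn flat coil, B = Nμ₀IR²/[2(R²+z²)^(3/2)] with R = 0.0679 m, z = 0.0695 m.
B = 6 × 6.51×10⁻⁶ T = 3.90×10⁻⁵ T.

B ≈ 39.0 μT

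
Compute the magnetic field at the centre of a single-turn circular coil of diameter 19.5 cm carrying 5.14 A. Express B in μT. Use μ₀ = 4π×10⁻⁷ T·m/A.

At the centre of a circular loop the Biot–Savart law gives B = μ₀I/(2R) (so R = 0.0975 m).
B = (4π×10⁻⁷ × 5.14) / (2 × 0.0975) = 3.31×10⁻⁵ T.

B ≈ 33.1 μT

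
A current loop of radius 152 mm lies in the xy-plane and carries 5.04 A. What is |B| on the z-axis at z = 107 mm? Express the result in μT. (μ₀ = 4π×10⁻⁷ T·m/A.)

On the axis of a circular loop, B = μ₀IR² / [2(R²+z²)^(3/2)].
R² + z² = (0.152)² + (0.107)² = 0.03455 m², and (R²+z²)^(3/2) = 6.42×10⁻³ m³.
B = (4π×10⁻⁷ × 5.04 × 0.0231) / (2 × 6.42×10⁻³) = 1.14×10⁻⁵ T.

B ≈ 11.4 μT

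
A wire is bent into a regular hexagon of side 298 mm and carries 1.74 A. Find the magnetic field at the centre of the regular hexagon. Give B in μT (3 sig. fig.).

Each side is a finite straight segment at perpendicular distance d = a/(2 tan(π/6)) = 0.2581 m from the centre, with end-angles ±π/6.
One side contributes B₁ = (μ₀I/4πd)·2 sin(π/6) = 6.74×10⁻⁷ T.
All 6 sides add in the same direction: B = 6 × 6.74×10⁻⁷ = 4.05×10⁻⁶ T.

B ≈ 4.05 μT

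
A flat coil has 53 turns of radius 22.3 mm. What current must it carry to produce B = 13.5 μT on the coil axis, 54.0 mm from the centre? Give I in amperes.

I ≈ 0.163 A

For an N-turn coil, B = Nμ₀IR²/[2(R²+z²)^(3/2)] with R = 0.0223 m, z = 0.054 m, so I = 2B(R²+z²)^(3/2)/(Nμ₀R²) = 2 × 1.35×10⁻⁵ × 1.99×10⁻⁴ / (53 × 4π×10⁻⁷ × 0.0004973) = 0.163 A.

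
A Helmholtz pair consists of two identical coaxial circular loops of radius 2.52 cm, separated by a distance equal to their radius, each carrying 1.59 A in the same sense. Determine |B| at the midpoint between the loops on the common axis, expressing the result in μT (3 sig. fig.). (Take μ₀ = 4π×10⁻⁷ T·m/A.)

B ≈ 56.7 μT

Each loop contributes B = μ₀IR²/[2(R²+z²)^(3/2)] on the axis, with z measured from that loop.
Loop 1 (z = 0.0126 m): B₁ = 2.84×10⁻⁵ T. Loop 2 (z = 0.0126 m): B₂ = 2.84×10⁻⁵ T.
The fields add: B = B₁ + B₂ = 5.67×10⁻⁵ T.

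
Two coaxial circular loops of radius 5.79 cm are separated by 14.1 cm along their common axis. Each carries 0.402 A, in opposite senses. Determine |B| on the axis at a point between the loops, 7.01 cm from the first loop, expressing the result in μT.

B ≈ 0.0227 μT

Each loop contributes B = μ₀IR²/[2(R²+z²)^(3/2)] on the axis, with z measured from that loop.
Loop 1 (z = 0.0701 m): B₁ = 1.13×10⁻⁶ T. Loop 2 (z = 0.0709 m): B₂ = 1.10×10⁻⁶ T.
The fields oppose: B = |B₁ − B₂| = 2.27×10⁻⁸ T.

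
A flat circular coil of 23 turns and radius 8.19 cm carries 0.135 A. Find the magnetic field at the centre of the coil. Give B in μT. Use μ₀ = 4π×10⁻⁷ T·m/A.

For an N-turn flat coil, B = Nμ₀I/(2R) with R = 0.0819 m.
B = 23 × 1.04×10⁻⁶ T = 2.38×10⁻⁵ T.

B ≈ 23.8 μT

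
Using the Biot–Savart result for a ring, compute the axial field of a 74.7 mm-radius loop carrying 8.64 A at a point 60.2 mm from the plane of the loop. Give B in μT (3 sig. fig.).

On the axis of a circular loop, B = μ₀IR² / [2(R²+z²)^(3/2)].
R² + z² = (0.0747)² + (0.0602)² = 0.009204 m², and (R²+z²)^(3/2) = 8.83×10⁻⁴ m³.
B = (4π×10⁻⁷ × 8.64 × 0.00558) / (2 × 8.83×10⁻⁴) = 3.43×10⁻⁵ T.

B ≈ 34.3 μT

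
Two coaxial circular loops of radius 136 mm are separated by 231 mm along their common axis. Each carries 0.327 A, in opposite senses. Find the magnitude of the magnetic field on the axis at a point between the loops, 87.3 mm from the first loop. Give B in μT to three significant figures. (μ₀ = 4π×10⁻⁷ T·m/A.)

B ≈ 0.410 μT

Each loop contributes B = μ₀IR²/[2(R²+z²)^(3/2)] on the axis, with z measured from that loop.
Loop 1 (z = 0.0873 m): B₁ = 9.00×10⁻⁷ T. Loop 2 (z = 0.1437 m): B₂ = 4.91×10⁻⁷ T.
The fields oppose: B = |B₁ − B₂| = 4.10×10⁻⁷ T.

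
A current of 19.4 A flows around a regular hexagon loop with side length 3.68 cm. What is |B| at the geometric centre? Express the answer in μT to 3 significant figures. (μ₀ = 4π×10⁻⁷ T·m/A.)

B ≈ 365 μT

Each side is a finite straight segment at perpendicular distance d = a/(2 tan(π/6)) = 0.03187 m from the centre, with end-angles ±π/6.
One side contributes B₁ = (μ₀I/4πd)·2 sin(π/6) = 6.09×10⁻⁵ T.
All 6 sides add in the same direction: B = 6 × 6.09×10⁻⁵ = 3.65×10⁻⁴ T.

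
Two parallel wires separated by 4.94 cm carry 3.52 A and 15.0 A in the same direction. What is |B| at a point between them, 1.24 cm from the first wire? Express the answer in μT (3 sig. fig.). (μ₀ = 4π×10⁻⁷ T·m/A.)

B ≈ 24.3 μT

Each long wire gives B = μ₀I/(2πd). Distances are d₁ = 0.0124 m and d₂ = 0.037 m.
B₁ = 5.68×10⁻⁵ T, B₂ = 8.11×10⁻⁵ T.
Between parallel currents the two contributions point in opposite directions, so they subtract. B = |B₁ − B₂| = |5.68×10⁻⁵ − 8.11×10⁻⁵| = 2.43×10⁻⁵ T.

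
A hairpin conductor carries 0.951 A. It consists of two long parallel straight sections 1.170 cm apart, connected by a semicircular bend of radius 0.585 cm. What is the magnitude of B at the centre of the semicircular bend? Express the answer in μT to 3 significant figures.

B ≈ 83.6 μT

The semicircular arc contributes B_arc = μ₀I·π/(4πR) = μ₀I/(4R) = 5.11×10⁻⁵ T.
Each semi-infinite lead is at perpendicular distance R = 0.00585 m from the centre, with the perpendicular foot at its near end, so it contributes μ₀I/(4πR); both point the same way, together 3.25×10⁻⁵ T.
Arc and leads all point the same direction: B = 5.11×10⁻⁵ + 3.25×10⁻⁵ = 8.36×10⁻⁵ T.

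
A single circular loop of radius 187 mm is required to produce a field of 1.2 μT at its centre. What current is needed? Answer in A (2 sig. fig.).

I ≈ 0.36 A

At the centre of a circular loop B = μ₀I/(2R), so I = 2RB/μ₀.
With R = 0.187 m, I = 2 × 0.187 × 1.20×10⁻⁶ / (4π×10⁻⁷) = 0.357 A.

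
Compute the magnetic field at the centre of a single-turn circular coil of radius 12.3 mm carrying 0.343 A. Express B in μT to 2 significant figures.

At the centre of a circular loop the Biot–Savart law gives B = μ₀I/(2R).
B = (4π×10⁻⁷ × 0.343) / (2 × 0.0123) = 1.75×10⁻⁵ T.

B ≈ 18 μT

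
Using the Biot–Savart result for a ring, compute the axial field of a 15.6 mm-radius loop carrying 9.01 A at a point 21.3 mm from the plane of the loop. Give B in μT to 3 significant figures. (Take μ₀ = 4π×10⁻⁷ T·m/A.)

B ≈ 74.9 μT

On the axis of a circular loop, B = μ₀IR² / [2(R²+z²)^(3/2)].
R² + z² = (0.0156)² + (0.0213)² = 0.000697 m², and (R²+z²)^(3/2) = 1.84×10⁻⁵ m³.
B = (4π×10⁻⁷ × 9.01 × 0.0002434) / (2 × 1.84×10⁻⁵) = 7.49×10⁻⁵ T.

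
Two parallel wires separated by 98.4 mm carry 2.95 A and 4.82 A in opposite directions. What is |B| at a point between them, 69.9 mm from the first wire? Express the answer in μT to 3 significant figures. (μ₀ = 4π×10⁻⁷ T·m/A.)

B ≈ 42.3 μT

Each long wire gives B = μ₀I/(2πd). Distances are d₁ = 0.0699 m and d₂ = 0.0285 m.
B₁ = 8.44×10⁻⁶ T, B₂ = 3.38×10⁻⁵ T.
Between antiparallel currents both contributions point the same way, so they add. B = B₁ + B₂ = 8.44×10⁻⁶ + 3.38×10⁻⁵ = 4.23×10⁻⁵ T.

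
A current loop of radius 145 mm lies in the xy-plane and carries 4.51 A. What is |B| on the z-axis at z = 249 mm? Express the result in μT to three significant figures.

B ≈ 2.49 μT

On the axis of a circular loop, B = μ₀IR² / [2(R²+z²)^(3/2)].
R² + z² = (0.145)² + (0.249)² = 0.08303 m², and (R²+z²)^(3/2) = 2.39×10⁻² m³.
B = (4π×10⁻⁷ × 4.51 × 0.02102) / (2 × 2.39×10⁻²) = 2.49×10⁻⁶ T.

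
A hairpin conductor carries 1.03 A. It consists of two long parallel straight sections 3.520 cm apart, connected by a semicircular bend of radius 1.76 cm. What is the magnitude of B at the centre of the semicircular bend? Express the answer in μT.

B ≈ 30.1 μT

The semicircular arc contributes B_arc = μ₀I·π/(4πR) = μ₀I/(4R) = 1.84×10⁻⁵ T.
Each semi-infinite lead is at perpendicular distance R = 0.0176 m from the centre, with the perpendicular foot at its near end, so it contributes μ₀I/(4πR); both point the same way, together 1.17×10⁻⁵ T.
Arc and leads all point the same direction: B = 1.84×10⁻⁵ + 1.17×10⁻⁵ = 3.01×10⁻⁵ T.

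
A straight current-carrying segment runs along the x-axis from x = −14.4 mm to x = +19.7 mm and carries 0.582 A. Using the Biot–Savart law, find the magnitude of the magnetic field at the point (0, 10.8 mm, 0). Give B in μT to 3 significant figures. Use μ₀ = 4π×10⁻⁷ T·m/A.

B ≈ 9.04 μT

For a finite straight segment, B = (μ₀I/4πd)(sinθ₁ + sinθ₂), where θ₁, θ₂ are the angles from the perpendicular to each end.
The perpendicular distance is d = 0.0108 m; the end-offsets along the wire are a = 0.0144 m and b = 0.0197 m.
sinθ₁ = 0.0144/√(0.0144²+0.0108²) = 0.8000; sinθ₂ = 0.0197/√(0.0197²+0.0108²) = 0.8769.
B = (4π×10⁻⁷ × 0.582) / (4π × 0.0108) × (0.8000 + 0.8769) = 9.04×10⁻⁶ T.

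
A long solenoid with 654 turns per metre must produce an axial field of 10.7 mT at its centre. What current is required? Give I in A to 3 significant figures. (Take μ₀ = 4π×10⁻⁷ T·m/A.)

Inside a long solenoid B = μ₀nI with n = 654 m⁻¹, so I = B/(μ₀n).
I = 1.07×10⁻² / (4π×10⁻⁷ × 654) = 13.0 A.

I ≈ 13.0 A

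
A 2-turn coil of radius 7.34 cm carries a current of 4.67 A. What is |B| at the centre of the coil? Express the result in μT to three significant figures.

For an N-turn flat coil, B = Nμ₀I/(2R) with R = 0.0734 m.
B = 2 × 4.00×10⁻⁵ T = 8.00×10⁻⁵ T.

B ≈ 80.0 μT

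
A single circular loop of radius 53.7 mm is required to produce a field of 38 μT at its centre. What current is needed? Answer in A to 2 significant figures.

At the centre of a circular loop B = μ₀I/(2R), so I = 2RB/μ₀.
With R = 0.0537 m, I = 2 × 0.0537 × 3.80×10⁻⁵ / (4π×10⁻⁷) = 3.25 A.

I ≈ 3.2 A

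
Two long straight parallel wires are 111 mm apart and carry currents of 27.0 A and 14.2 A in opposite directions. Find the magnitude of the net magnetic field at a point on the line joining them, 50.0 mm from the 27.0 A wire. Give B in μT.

Each long wire gives B = μ₀I/(2πd). Distances are d₁ = 0.05 m and d₂ = 0.061 m.
B₁ = 1.08×10⁻⁴ T, B₂ = 4.66×10⁻⁵ T.
Between antiparallel currents both contributions point the same way, so they add. B = B₁ + B₂ = 1.08×10⁻⁴ + 4.66×10⁻⁵ = 1.55×10⁻⁴ T.

B ≈ 155 μT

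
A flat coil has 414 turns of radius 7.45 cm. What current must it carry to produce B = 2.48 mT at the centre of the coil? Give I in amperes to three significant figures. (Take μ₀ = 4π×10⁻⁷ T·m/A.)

I ≈ 0.710 A

For an N-turn coil, B = Nμ₀I/(2R) with R = 0.0745 m, so I = 2RB/(Nμ₀) = 2 × 0.0745 × 2.48×10⁻³ / (414 × 4π×10⁻⁷) = 0.710 A.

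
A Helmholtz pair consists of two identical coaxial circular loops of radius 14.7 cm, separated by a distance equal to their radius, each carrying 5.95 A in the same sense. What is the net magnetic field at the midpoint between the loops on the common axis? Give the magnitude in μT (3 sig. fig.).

Each loop contributes B = μ₀IR²/[2(R²+z²)^(3/2)] on the axis, with z measured from that loop.
Loop 1 (z = 0.0735 m): B₁ = 1.82×10⁻⁵ T. Loop 2 (z = 0.0735 m): B₂ = 1.82×10⁻⁵ T.
The fields add: B = B₁ + B₂ = 3.64×10⁻⁵ T.

B ≈ 36.4 μT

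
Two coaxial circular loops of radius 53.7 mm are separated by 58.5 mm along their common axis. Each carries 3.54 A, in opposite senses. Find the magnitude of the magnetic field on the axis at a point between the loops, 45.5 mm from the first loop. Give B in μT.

B ≈ 19.6 μT

Each loop contributes B = μ₀IR²/[2(R²+z²)^(3/2)] on the axis, with z measured from that loop.
Loop 1 (z = 0.0455 m): B₁ = 1.84×10⁻⁵ T. Loop 2 (z = 0.013 m): B₂ = 3.80×10⁻⁵ T.
The fields oppose: B = |B₁ − B₂| = 1.96×10⁻⁵ T.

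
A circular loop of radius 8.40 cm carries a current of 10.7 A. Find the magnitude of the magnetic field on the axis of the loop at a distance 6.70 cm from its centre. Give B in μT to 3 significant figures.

On the axis of a circular loop, B = μ₀IR² / [2(R²+z²)^(3/2)].
R² + z² = (0.084)² + (0.067)² = 0.01155 m², and (R²+z²)^(3/2) = 1.24×10⁻³ m³.
B = (4π×10⁻⁷ × 10.7 × 0.007056) / (2 × 1.24×10⁻³) = 3.82×10⁻⁵ T.

B ≈ 38.2 μT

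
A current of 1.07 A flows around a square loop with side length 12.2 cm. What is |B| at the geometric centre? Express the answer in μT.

B ≈ 9.92 μT

Each side is a finite straight segment at perpendicular distance d = a/(2 tan(π/4)) = 0.061 m from the centre, with end-angles ±π/4.
One side contributes B₁ = (μ₀I/4πd)·2 sin(π/4) = 2.48×10⁻⁶ T.
All 4 sides add in the same direction: B = 4 × 2.48×10⁻⁶ = 9.92×10⁻⁶ T.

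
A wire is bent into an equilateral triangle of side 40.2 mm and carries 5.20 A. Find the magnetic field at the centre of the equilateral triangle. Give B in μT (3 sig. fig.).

B ≈ 233 μT

Each side is a finite straight segment at perpendicular distance d = a/(2 tan(π/3)) = 0.0116 m from the centre, with end-angles ±π/3.
One side contributes B₁ = (μ₀I/4πd)·2 sin(π/3) = 7.76×10⁻⁵ T.
All 3 sides add in the same direction: B = 3 × 7.76×10⁻⁵ = 2.33×10⁻⁴ T.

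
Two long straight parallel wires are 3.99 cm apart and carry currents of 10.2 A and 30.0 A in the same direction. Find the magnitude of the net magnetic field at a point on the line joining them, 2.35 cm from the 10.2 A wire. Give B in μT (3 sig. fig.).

B ≈ 279 μT

Each long wire gives B = μ₀I/(2πd). Distances are d₁ = 0.0235 m and d₂ = 0.0164 m.
B₁ = 8.68×10⁻⁵ T, B₂ = 3.66×10⁻⁴ T.
Between parallel currents the two contributions point in opposite directions, so they subtract. B = |B₁ − B₂| = |8.68×10⁻⁵ − 3.66×10⁻⁴| = 2.79×10⁻⁴ T.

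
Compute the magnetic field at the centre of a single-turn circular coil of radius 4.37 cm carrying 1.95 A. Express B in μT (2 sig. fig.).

At the centre of a circular loop the Biot–Savart law gives B = μ₀I/(2R).
B = (4π×10⁻⁷ × 1.95) / (2 × 0.0437) = 2.80×10⁻⁵ T.

B ≈ 28 μT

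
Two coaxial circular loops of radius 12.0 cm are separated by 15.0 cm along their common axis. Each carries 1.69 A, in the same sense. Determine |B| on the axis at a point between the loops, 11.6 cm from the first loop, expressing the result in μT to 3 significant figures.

Each loop contributes B = μ₀IR²/[2(R²+z²)^(3/2)] on the axis, with z measured from that loop.
Loop 1 (z = 0.116 m): B₁ = 3.29×10⁻⁶ T. Loop 2 (z = 0.034 m): B₂ = 7.88×10⁻⁶ T.
The fields add: B = B₁ + B₂ = 1.12×10⁻⁵ T.

B ≈ 11.2 μT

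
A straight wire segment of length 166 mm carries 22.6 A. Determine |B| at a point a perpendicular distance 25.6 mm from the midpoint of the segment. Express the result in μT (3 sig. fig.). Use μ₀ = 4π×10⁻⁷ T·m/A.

B ≈ 169 μT

For a finite straight segment, B = (μ₀I/4πd)(sinθ₁ + sinθ₂), where θ₁, θ₂ are the angles from the perpendicular to each end.
The perpendicular from the point meets the wire at its midpoint, so each end is L/2 = 0.083 m away along the wire.
sinθ₁ = 0.083/√(0.083²+0.0256²) = 0.9556; sinθ₂ = 0.083/√(0.083²+0.0256²) = 0.9556.
B = (4π×10⁻⁷ × 22.6) / (4π × 0.0256) × (0.9556 + 0.9556) = 1.69×10⁻⁴ T.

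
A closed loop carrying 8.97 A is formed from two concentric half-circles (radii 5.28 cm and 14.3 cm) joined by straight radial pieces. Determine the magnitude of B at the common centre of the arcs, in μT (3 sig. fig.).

The radial connectors point toward the centre, so dl × r̂ = 0 and they contribute nothing.
Each semicircle gives μ₀I/(4R): inner arc 5.34×10⁻⁵ T, outer arc 1.97×10⁻⁵ T.
The two arcs carry current in opposite angular senses, so their fields oppose: B = |5.34×10⁻⁵ − 1.97×10⁻⁵| = 3.37×10⁻⁵ T.

B ≈ 33.7 μT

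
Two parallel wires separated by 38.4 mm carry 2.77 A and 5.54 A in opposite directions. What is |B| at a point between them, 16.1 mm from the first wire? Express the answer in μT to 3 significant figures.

Each long wire gives B = μ₀I/(2πd). Distances are d₁ = 0.0161 m and d₂ = 0.0223 m.
B₁ = 3.44×10⁻⁵ T, B₂ = 4.97×10⁻⁵ T.
Between antiparallel currents both contributions point the same way, so they add. B = B₁ + B₂ = 3.44×10⁻⁵ + 4.97×10⁻⁵ = 8.41×10⁻⁵ T.

B ≈ 84.1 μT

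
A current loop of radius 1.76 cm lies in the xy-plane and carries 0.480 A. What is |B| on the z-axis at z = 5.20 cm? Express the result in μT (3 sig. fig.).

On the axis of a circular loop, B = μ₀IR² / [2(R²+z²)^(3/2)].
R² + z² = (0.0176)² + (0.052)² = 0.003014 m², and (R²+z²)^(3/2) = 1.65×10⁻⁴ m³.
B = (4π×10⁻⁷ × 0.480 × 0.0003098) / (2 × 1.65×10⁻⁴) = 5.65×10⁻⁷ T.

B ≈ 0.565 μT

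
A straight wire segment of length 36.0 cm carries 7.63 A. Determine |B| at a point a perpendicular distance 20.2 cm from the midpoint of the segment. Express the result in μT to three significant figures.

For a finite straight segment, B = (μ₀I/4πd)(sinθ₁ + sinθ₂), where θ₁, θ₂ are the angles from the perpendicular to each end.
The perpendicular from the point meets the wire at its midpoint, so each end is L/2 = 0.18 m away along the wire.
sinθ₁ = 0.18/√(0.18²+0.202²) = 0.6653; sinθ₂ = 0.18/√(0.18²+0.202²) = 0.6653.
B = (4π×10⁻⁷ × 7.63) / (4π × 0.202) × (0.6653 + 0.6653) = 5.03×10⁻⁶ T.

B ≈ 5.03 μT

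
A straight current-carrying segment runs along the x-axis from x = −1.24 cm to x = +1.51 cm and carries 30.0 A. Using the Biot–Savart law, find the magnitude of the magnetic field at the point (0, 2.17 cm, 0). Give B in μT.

For a finite straight segment, B = (μ₀I/4πd)(sinθ₁ + sinθ₂), where θ₁, θ₂ are the angles from the perpendicular to each end.
The perpendicular distance is d = 0.0217 m; the end-offsets along the wire are a = 0.0124 m and b = 0.0151 m.
sinθ₁ = 0.0124/√(0.0124²+0.0217²) = 0.4961; sinθ₂ = 0.0151/√(0.0151²+0.0217²) = 0.5712.
B = (4π×10⁻⁷ × 30.0) / (4π × 0.0217) × (0.4961 + 0.5712) = 1.48×10⁻⁴ T.

B ≈ 148 μT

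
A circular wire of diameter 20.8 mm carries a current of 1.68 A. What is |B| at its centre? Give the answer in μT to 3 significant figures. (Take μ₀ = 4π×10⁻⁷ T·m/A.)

At the centre of a circular loop the Biot–Savart law gives B = μ₀I/(2R) (so R = 0.0104 m).
B = (4π×10⁻⁷ × 1.68) / (2 × 0.0104) = 1.01×10⁻⁴ T.

B ≈ 101 μT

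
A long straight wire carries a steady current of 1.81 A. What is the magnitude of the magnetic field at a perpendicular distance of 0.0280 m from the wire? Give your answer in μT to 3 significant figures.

For an infinitely long straight wire, B = μ₀I/(2πd).
B = (4π×10⁻⁷ × 1.81) / (2π × 0.028) = 1.29×10⁻⁵ T.

B ≈ 12.9 μT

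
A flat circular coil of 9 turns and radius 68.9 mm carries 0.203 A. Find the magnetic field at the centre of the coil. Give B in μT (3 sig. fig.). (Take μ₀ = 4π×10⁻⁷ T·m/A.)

B ≈ 16.7 μT

For an N-turn flat coil, B = Nμ₀I/(2R) with R = 0.0689 m.
B = 9 × 1.85×10⁻⁶ T = 1.67×10⁻⁵ T.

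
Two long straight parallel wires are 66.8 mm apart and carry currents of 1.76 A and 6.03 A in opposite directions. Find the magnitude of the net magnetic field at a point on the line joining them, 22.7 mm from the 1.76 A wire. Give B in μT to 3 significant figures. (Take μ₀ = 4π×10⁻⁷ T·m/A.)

B ≈ 42.9 μT

Each long wire gives B = μ₀I/(2πd). Distances are d₁ = 0.0227 m and d₂ = 0.0441 m.
B₁ = 1.55×10⁻⁵ T, B₂ = 2.73×10⁻⁵ T.
Between antiparallel currents both contributions point the same way, so they add. B = B₁ + B₂ = 1.55×10⁻⁵ + 2.73×10⁻⁵ = 4.29×10⁻⁵ T.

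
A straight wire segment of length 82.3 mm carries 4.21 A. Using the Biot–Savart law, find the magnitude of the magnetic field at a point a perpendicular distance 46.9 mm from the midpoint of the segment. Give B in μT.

For a finite straight segment, B = (μ₀I/4πd)(sinθ₁ + sinθ₂), where θ₁, θ₂ are the angles from the perpendicular to each end.
The perpendicular from the point meets the wire at its midpoint, so each end is L/2 = 0.04115 m away along the wire.
sinθ₁ = 0.04115/√(0.04115²+0.0469²) = 0.6595; sinθ₂ = 0.04115/√(0.04115²+0.0469²) = 0.6595.
B = (4π×10⁻⁷ × 4.21) / (4π × 0.0469) × (0.6595 + 0.6595) = 1.18×10⁻⁵ T.

B ≈ 11.8 μT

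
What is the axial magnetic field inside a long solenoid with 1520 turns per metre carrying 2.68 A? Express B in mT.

B ≈ 5.12 mT

Inside a long solenoid, B = μ₀nI with n = 1520 turns/m.
B = 4π×10⁻⁷ × 1520 × 2.68 = 5.12×10⁻³ T.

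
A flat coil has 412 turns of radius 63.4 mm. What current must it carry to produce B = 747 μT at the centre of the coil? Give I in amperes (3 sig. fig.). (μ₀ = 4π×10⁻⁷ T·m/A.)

I ≈ 0.183 A

For an N-turn coil, B = Nμ₀I/(2R) with R = 0.0634 m, so I = 2RB/(Nμ₀) = 2 × 0.0634 × 7.47×10⁻⁴ / (412 × 4π×10⁻⁷) = 0.183 A.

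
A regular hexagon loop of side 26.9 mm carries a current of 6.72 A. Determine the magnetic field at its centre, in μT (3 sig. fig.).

B ≈ 173 μT

Each side is a finite straight segment at perpendicular distance d = a/(2 tan(π/6)) = 0.0233 m from the centre, with end-angles ±π/6.
One side contributes B₁ = (μ₀I/4πd)·2 sin(π/6) = 2.88×10⁻⁵ T.
All 6 sides add in the same direction: B = 6 × 2.88×10⁻⁵ = 1.73×10⁻⁴ T.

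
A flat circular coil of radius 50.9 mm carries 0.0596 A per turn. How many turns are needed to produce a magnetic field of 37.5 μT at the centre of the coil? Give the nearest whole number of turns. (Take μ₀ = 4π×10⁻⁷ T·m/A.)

N = 51

For an N-turn coil, B = Nμ₀I/(2R). A single turn gives B₁ = 7.36×10⁻⁷ T with R = 0.0509 m.
N = B/B₁ = 3.75×10⁻⁵ / 7.36×10⁻⁷ = 50.97.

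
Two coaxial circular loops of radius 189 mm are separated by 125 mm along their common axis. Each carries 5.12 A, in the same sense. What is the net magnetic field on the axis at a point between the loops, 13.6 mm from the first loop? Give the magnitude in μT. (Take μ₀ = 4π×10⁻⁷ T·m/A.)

B ≈ 27.8 μT

Each loop contributes B = μ₀IR²/[2(R²+z²)^(3/2)] on the axis, with z measured from that loop.
Loop 1 (z = 0.0136 m): B₁ = 1.69×10⁻⁵ T. Loop 2 (z = 0.1114 m): B₂ = 1.09×10⁻⁵ T.
The fields add: B = B₁ + B₂ = 2.78×10⁻⁵ T.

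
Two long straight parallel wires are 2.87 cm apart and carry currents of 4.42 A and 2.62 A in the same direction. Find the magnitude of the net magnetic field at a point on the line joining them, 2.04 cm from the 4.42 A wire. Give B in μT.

B ≈ 19.8 μT

Each long wire gives B = μ₀I/(2πd). Distances are d₁ = 0.0204 m and d₂ = 0.0083 m.
B₁ = 4.33×10⁻⁵ T, B₂ = 6.31×10⁻⁵ T.
Between parallel currents the two contributions point in opposite directions, so they subtract. B = |B₁ − B₂| = |4.33×10⁻⁵ − 6.31×10⁻⁵| = 1.98×10⁻⁵ T.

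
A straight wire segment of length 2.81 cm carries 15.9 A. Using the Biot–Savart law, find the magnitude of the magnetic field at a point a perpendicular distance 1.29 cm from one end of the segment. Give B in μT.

B ≈ 112 μT

For a finite straight segment, B = (μ₀I/4πd)(sinθ₁ + sinθ₂), where θ₁, θ₂ are the angles from the perpendicular to each end.
The perpendicular foot is at one end, so the two end-offsets along the wire are 0 and L = 0.0281 m.
sinθ₁ = 0/√(0²+0.0129²) = 0.0000; sinθ₂ = 0.0281/√(0.0281²+0.0129²) = 0.9088.
B = (4π×10⁻⁷ × 15.9) / (4π × 0.0129) × (0.0000 + 0.9088) = 1.12×10⁻⁴ T.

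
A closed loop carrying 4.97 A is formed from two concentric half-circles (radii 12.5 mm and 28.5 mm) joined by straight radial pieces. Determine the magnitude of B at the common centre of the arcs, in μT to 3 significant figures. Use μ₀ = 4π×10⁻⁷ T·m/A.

B ≈ 70.1 μT

The radial connectors point toward the centre, so dl × r̂ = 0 and they contribute nothing.
Each semicircle gives μ₀I/(4R): inner arc 1.25×10⁻⁴ T, outer arc 5.48×10⁻⁵ T.
The two arcs carry current in opposite angular senses, so their fields oppose: B = |1.25×10⁻⁴ − 5.48×10⁻⁵| = 7.01×10⁻⁵ T.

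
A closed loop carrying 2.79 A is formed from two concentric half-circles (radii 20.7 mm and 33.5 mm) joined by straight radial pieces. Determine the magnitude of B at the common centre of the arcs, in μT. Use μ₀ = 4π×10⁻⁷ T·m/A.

B ≈ 16.2 μT

The radial connectors point toward the centre, so dl × r̂ = 0 and they contribute nothing.
Each semicircle gives μ₀I/(4R): inner arc 4.23×10⁻⁵ T, outer arc 2.62×10⁻⁵ T.
The two arcs carry current in opposite angular senses, so their fields oppose: B = |4.23×10⁻⁵ − 2.62×10⁻⁵| = 1.62×10⁻⁵ T.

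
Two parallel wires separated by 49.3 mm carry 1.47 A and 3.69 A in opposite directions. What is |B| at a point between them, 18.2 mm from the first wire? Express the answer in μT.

B ≈ 39.9 μT

Each long wire gives B = μ₀I/(2πd). Distances are d₁ = 0.0182 m and d₂ = 0.0311 m.
B₁ = 1.62×10⁻⁵ T, B₂ = 2.37×10⁻⁵ T.
Between antiparallel currents both contributions point the same way, so they add. B = B₁ + B₂ = 1.62×10⁻⁵ + 2.37×10⁻⁵ = 3.99×10⁻⁵ T.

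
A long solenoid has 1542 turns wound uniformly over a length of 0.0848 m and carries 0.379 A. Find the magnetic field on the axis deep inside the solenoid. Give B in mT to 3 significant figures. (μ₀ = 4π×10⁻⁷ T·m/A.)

B ≈ 8.66 mT

Inside a long solenoid, B = μ₀nI with n = 1.818×10⁴ turns/m.
B = 4π×10⁻⁷ × 1.818×10⁴ × 0.379 = 8.66×10⁻³ T.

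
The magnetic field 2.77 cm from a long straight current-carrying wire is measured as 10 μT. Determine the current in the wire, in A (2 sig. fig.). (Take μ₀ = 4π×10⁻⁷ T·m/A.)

I ≈ 1.4 A

For a long straight wire B = μ₀I/(2πd), so I = 2πdB/μ₀.
I = 2π × 0.0277 × 1.00×10⁻⁵ / (4π×10⁻⁷) = 1.39 A.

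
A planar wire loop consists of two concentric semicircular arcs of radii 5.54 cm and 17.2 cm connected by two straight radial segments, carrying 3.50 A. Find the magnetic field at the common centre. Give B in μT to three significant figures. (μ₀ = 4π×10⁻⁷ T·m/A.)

B ≈ 13.5 μT

The radial connectors point toward the centre, so dl × r̂ = 0 and they contribute nothing.
Each semicircle gives μ₀I/(4R): inner arc 1.98×10⁻⁵ T, outer arc 6.39×10⁻⁶ T.
The two arcs carry current in opposite angular senses, so their fields oppose: B = |1.98×10⁻⁵ − 6.39×10⁻⁶| = 1.35×10⁻⁵ T.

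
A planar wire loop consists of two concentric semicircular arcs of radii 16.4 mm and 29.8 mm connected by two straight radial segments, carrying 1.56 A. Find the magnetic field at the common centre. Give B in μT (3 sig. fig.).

The radial connectors point toward the centre, so dl × r̂ = 0 and they contribute nothing.
Each semicircle gives μ₀I/(4R): inner arc 2.99×10⁻⁵ T, outer arc 1.64×10⁻⁵ T.
The two arcs carry current in opposite angular senses, so their fields oppose: B = |2.99×10⁻⁵ − 1.64×10⁻⁵| = 1.34×10⁻⁵ T.

B ≈ 13.4 μT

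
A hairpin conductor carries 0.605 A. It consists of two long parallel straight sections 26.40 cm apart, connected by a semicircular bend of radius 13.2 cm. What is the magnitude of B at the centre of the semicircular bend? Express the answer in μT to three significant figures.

The semicircular arc contributes B_arc = μ₀I·π/(4πR) = μ₀I/(4R) = 1.44×10⁻⁶ T.
Each semi-infinite lead is at perpendicular distance R = 0.132 m from the centre, with the perpendicular foot at its near end, so it contributes μ₀I/(4πR); both point the same way, together 9.17×10⁻⁷ T.
Arc and leads all point the same direction: B = 1.44×10⁻⁶ + 9.17×10⁻⁷ = 2.36×10⁻⁶ T.

B ≈ 2.36 μT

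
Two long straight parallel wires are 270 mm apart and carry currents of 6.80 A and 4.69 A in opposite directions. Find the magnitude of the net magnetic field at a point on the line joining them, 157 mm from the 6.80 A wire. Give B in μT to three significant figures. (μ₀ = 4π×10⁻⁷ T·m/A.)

B ≈ 17.0 μT

Each long wire gives B = μ₀I/(2πd). Distances are d₁ = 0.157 m and d₂ = 0.113 m.
B₁ = 8.66×10⁻⁶ T, B₂ = 8.30×10⁻⁶ T.
Between antiparallel currents both contributions point the same way, so they add. B = B₁ + B₂ = 8.66×10⁻⁶ + 8.30×10⁻⁶ = 1.70×10⁻⁵ T.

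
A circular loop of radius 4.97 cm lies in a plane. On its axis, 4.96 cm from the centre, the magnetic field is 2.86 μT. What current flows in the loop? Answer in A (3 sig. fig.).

On the axis of a loop, B = μ₀IR²/[2(R²+z²)^(3/2)], so I = 2B(R²+z²)^(3/2)/(μ₀R²).
R² + z² = 0.00247 + 0.00246 = 0.00493 m²; raised to 3/2 gives 3.46×10⁻⁴ m³.
I = 2 × 2.86×10⁻⁶ × 3.46×10⁻⁴ / (1.26×10⁻⁶ × 0.00247) = 0.638 A.

I ≈ 0.638 A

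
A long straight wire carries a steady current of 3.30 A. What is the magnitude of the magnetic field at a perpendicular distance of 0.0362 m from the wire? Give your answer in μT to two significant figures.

For an infinitely long straight wire, B = μ₀I/(2πd).
B = (4π×10⁻⁷ × 3.30) / (2π × 0.0362) = 1.82×10⁻⁵ T.

B ≈ 18 μT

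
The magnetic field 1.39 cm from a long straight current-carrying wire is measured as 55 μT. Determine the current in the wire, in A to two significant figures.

For a long straight wire B = μ₀I/(2πd), so I = 2πdB/μ₀.
I = 2π × 0.0139 × 5.50×10⁻⁵ / (4π×10⁻⁷) = 3.82 A.

I ≈ 3.8 A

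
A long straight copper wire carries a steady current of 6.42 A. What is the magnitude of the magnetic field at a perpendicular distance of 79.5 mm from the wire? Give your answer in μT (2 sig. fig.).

For an infinitely long straight wire, B = μ₀I/(2πd).
B = (4π×10⁻⁷ × 6.42) / (2π × 0.0795) = 1.62×10⁻⁵ T.

B ≈ 16 μT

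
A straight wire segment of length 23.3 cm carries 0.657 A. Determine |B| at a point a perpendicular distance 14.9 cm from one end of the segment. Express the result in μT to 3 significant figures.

B ≈ 0.371 μT

For a finite straight segment, B = (μ₀I/4πd)(sinθ₁ + sinθ₂), where θ₁, θ₂ are the angles from the perpendicular to each end.
The perpendicular foot is at one end, so the two end-offsets along the wire are 0 and L = 0.233 m.
sinθ₁ = 0/√(0²+0.149²) = 0.0000; sinθ₂ = 0.233/√(0.233²+0.149²) = 0.8425.
B = (4π×10⁻⁷ × 0.657) / (4π × 0.149) × (0.0000 + 0.8425) = 3.71×10⁻⁷ T.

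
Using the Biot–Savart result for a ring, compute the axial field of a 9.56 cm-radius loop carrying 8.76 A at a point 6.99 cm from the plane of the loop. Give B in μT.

On the axis of a circular loop, B = μ₀IR² / [2(R²+z²)^(3/2)].
R² + z² = (0.0956)² + (0.0699)² = 0.01403 m², and (R²+z²)^(3/2) = 1.66×10⁻³ m³.
B = (4π×10⁻⁷ × 8.76 × 0.009139) / (2 × 1.66×10⁻³) = 3.03×10⁻⁵ T.

B ≈ 30.3 μT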